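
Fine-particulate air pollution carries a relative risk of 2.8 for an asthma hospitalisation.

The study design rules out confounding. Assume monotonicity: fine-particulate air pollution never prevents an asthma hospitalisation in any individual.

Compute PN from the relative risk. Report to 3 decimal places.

Under exogeneity and monotonicity, PN = (RR − 1) / RR = 1 − 1/RR.
PN = (2.8 − 1) / 2.8 = 1.8 / 2.8 ≈ 0.6429

PN ≈ 0.643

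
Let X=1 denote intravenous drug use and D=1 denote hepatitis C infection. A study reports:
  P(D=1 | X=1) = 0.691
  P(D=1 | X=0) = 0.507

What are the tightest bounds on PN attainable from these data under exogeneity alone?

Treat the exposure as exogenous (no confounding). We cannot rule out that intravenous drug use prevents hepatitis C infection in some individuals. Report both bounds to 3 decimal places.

0.266 ≤ PN ≤ 0.713

Let p₁ = 0.691, p₀ = 0.507.
Under exogeneity alone the bounds on PN are max{0,(p₁−p₀)/p₁} ≤ PN ≤ min{1,(1−p₀)/p₁}.
  lower = (p₁ − p₀)/p₁ = 0.184 / 0.691 ≈ 0.2663
  upper = min{1, (1 − p₀)/p₁} = 0.493 / 0.691 ≈ 0.7135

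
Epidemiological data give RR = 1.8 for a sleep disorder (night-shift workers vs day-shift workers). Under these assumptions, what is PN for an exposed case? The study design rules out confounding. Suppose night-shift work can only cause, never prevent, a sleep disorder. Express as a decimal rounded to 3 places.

Under exogeneity and monotonicity, PN = (RR − 1) / RR = 1 − 1/RR.
PN = (1.8 − 1) / 1.8 = 0.8 / 1.8 ≈ 0.4444

PN ≈ 0.444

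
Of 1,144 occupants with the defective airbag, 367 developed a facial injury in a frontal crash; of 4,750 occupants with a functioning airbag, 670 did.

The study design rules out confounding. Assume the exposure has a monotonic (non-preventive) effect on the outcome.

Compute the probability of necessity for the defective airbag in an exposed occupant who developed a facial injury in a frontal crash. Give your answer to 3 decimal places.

p₁ = P(outcome | exposed) = 367/1144 = 0.3208
p₀ = P(outcome | unexposed) = 670/4750 = 0.14105
Under exogeneity and monotonicity, PN = (p₁ − p₀) / p₁.
PN = (0.3208 − 0.14105) / 0.3208 = 0.17975 / 0.3208 ≈ 0.5603

PN ≈ 0.560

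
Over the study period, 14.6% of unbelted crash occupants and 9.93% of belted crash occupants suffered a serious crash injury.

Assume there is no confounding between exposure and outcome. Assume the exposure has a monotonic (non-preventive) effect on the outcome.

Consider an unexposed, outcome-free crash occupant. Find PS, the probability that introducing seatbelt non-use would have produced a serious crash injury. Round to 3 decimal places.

p₁ = 0.146, p₀ = 0.0993.
Under exogeneity and monotonicity, PS = (p₁ − p₀) / (1 − p₀).
PS = (0.146 − 0.0993) / (1 − 0.0993) = 0.0467 / 0.9007 ≈ 0.0518

PS ≈ 0.052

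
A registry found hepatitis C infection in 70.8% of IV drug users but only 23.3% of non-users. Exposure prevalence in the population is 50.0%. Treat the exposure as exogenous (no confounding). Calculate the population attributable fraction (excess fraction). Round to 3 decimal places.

PAF ≈ 0.505

p₁ = 0.708, p₀ = 0.233.
Overall risk P(Y=1) = π·p₁ + (1−π)·p₀ = 0.5×0.708 + 0.5×0.233 = 0.4705.
Under exogeneity, PAF = [P(Y=1) − p₀] / P(Y=1).
PAF = (0.4705 − 0.233) / 0.4705 ≈ 0.5048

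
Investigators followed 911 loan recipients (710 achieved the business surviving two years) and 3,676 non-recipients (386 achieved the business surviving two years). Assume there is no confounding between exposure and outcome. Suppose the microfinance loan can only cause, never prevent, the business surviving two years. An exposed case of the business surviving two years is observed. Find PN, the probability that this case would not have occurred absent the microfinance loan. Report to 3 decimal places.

p₁ = P(outcome | exposed) = 710/911 = 0.77936
p₀ = P(outcome | unexposed) = 386/3676 = 0.10501
Under exogeneity and monotonicity, PN = (p₁ − p₀) / p₁.
PN = (0.77936 − 0.10501) / 0.77936 = 0.67436 / 0.77936 ≈ 0.8653

PN ≈ 0.865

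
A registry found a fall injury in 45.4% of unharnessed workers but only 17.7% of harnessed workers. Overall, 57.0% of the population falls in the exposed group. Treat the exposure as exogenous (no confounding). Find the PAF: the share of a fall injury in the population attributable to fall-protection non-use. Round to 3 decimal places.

p₁ = 0.454, p₀ = 0.177.
Overall risk P(Y=1) = π·p₁ + (1−π)·p₀ = 0.57×0.454 + 0.43×0.177 = 0.33489.
Under exogeneity, PAF = [P(Y=1) − p₀] / P(Y=1).
PAF = (0.33489 − 0.177) / 0.33489 ≈ 0.4715

PAF ≈ 0.471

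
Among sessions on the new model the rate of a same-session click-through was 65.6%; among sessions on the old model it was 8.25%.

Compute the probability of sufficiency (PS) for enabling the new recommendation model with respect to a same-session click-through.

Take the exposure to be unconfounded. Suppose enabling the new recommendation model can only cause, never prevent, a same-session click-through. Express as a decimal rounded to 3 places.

p₁ = 0.656, p₀ = 0.0825.
Under exogeneity and monotonicity, PS = (p₁ − p₀) / (1 − p₀).
PS = (0.656 − 0.0825) / (1 − 0.0825) = 0.5735 / 0.9175 ≈ 0.6251

PS ≈ 0.625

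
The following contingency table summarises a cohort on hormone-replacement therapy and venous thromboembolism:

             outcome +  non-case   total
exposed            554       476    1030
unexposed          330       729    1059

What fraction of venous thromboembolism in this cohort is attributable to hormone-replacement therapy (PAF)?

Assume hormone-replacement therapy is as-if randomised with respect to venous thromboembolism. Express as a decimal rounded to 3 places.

PAF ≈ 0.264

p₁ = P(outcome | exposed) = 554/1030 = 0.53786
p₀ = P(outcome | unexposed) = 330/1059 = 0.31161
Exposure prevalence π = 1030/2089 = 0.49306; overall risk P(Y=1) = 0.42317.
Under exogeneity, PAF = [P(Y=1) − p₀]/P(Y=1).
PAF = (0.42317 − 0.31161) / 0.42317 ≈ 0.2636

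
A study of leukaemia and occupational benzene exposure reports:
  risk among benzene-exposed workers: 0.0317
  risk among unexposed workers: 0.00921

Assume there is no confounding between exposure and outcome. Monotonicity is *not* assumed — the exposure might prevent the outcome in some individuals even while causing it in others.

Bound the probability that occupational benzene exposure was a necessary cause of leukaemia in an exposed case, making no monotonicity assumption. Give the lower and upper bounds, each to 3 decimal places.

Let p₁ = 0.0317, p₀ = 0.00921.
Under exogeneity alone the bounds on PN are max{0,(p₁−p₀)/p₁} ≤ PN ≤ min{1,(1−p₀)/p₁}.
  lower = (p₁ − p₀)/p₁ = 0.02249 / 0.0317 ≈ 0.7095
  upper = min{1, (1 − p₀)/p₁} = 0.99079 / 0.0317 ≈ 31.2552 → capped at 1

0.709 ≤ PN ≤ 1.000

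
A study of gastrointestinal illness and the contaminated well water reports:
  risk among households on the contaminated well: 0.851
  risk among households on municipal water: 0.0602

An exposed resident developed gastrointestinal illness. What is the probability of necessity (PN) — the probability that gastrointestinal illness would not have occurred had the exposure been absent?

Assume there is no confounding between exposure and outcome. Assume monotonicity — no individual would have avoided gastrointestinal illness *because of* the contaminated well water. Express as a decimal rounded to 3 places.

Let p₁ = 0.851, p₀ = 0.0602.
Under exogeneity and monotonicity, PN = (p₁ − p₀) / p₁.
PN = (0.851 − 0.0602) / 0.851 = 0.7908 / 0.851 ≈ 0.9293

PN ≈ 0.929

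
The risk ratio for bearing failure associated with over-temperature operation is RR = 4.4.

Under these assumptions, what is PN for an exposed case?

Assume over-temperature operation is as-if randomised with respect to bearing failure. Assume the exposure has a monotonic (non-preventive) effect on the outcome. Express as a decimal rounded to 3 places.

PN ≈ 0.773

Under exogeneity and monotonicity, PN = (RR − 1) / RR = 1 − 1/RR.
PN = (4.4 − 1) / 4.4 = 3.4 / 4.4 ≈ 0.7727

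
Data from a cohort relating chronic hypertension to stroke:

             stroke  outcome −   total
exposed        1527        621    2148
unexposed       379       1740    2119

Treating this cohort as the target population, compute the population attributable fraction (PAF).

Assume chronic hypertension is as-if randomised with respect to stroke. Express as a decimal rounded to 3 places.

PAF ≈ 0.600

p₁ = P(outcome | exposed) = 1527/2148 = 0.71089
p₀ = P(outcome | unexposed) = 379/2119 = 0.17886
Exposure prevalence π = 2148/4267 = 0.5034; overall risk P(Y=1) = 0.44668.
Under exogeneity, PAF = [P(Y=1) − p₀]/P(Y=1).
PAF = (0.44668 − 0.17886) / 0.44668 ≈ 0.5996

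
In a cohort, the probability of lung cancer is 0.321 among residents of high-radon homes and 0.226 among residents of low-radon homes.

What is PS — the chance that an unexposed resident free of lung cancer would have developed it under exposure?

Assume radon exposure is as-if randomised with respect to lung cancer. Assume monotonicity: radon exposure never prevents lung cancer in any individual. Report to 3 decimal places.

Let p₁ = 0.321, p₀ = 0.226.
Under exogeneity and monotonicity, PS = (p₁ − p₀) / (1 − p₀).
PS = (0.321 − 0.226) / (1 − 0.226) = 0.095 / 0.774 ≈ 0.1227

PS ≈ 0.123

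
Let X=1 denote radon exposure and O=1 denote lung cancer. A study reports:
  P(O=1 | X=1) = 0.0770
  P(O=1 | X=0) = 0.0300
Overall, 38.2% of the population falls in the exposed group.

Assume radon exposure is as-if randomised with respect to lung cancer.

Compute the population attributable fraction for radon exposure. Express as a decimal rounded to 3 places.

PAF ≈ 0.374

Let p₁ = 0.077, p₀ = 0.03.
Overall risk P(Y=1) = π·p₁ + (1−π)·p₀ = 0.382×0.077 + 0.618×0.03 = 0.047954.
Under exogeneity, PAF = [P(Y=1) − p₀] / P(Y=1).
PAF = (0.047954 − 0.03) / 0.047954 ≈ 0.3744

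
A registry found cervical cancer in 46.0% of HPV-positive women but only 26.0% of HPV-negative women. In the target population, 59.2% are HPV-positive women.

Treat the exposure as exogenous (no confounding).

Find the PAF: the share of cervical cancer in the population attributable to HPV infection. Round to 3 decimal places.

p₁ = 0.46, p₀ = 0.26.
Overall risk P(Y=1) = π·p₁ + (1−π)·p₀ = 0.592×0.46 + 0.408×0.26 = 0.3784.
Under exogeneity, PAF = [P(Y=1) − p₀] / P(Y=1).
PAF = (0.3784 − 0.26) / 0.3784 ≈ 0.3129

PAF ≈ 0.313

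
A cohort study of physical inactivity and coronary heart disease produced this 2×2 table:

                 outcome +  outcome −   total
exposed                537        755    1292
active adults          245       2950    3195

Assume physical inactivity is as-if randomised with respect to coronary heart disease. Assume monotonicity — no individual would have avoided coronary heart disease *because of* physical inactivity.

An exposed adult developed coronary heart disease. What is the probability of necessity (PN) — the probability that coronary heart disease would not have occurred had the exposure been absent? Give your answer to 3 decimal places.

PN ≈ 0.816

p₁ = P(outcome | exposed) = 537/1292 = 0.41563
p₀ = P(outcome | unexposed) = 245/3195 = 0.076682
Under exogeneity and monotonicity, PN = (p₁ − p₀) / p₁.
PN = (0.41563 − 0.076682) / 0.41563 = 0.33895 / 0.41563 ≈ 0.8155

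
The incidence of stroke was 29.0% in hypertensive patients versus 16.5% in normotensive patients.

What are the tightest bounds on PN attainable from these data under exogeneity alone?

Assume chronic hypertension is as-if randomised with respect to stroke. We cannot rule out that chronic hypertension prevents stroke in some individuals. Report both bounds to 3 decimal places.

p₁ = 0.29, p₀ = 0.165.
Under exogeneity alone the bounds on PN are max{0,(p₁−p₀)/p₁} ≤ PN ≤ min{1,(1−p₀)/p₁}.
  lower = (p₁ − p₀)/p₁ = 0.125 / 0.29 ≈ 0.4310
  upper = min{1, (1 − p₀)/p₁} = 0.835 / 0.29 ≈ 2.8793 → capped at 1

0.431 ≤ PN ≤ 1.000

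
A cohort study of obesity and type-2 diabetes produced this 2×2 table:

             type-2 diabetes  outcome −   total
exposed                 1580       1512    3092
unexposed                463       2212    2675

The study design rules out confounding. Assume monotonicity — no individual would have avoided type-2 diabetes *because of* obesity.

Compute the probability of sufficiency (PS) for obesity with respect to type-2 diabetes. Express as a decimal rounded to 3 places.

p₁ = P(outcome | exposed) = 1580/3092 = 0.511
p₀ = P(outcome | unexposed) = 463/2675 = 0.17308
Under exogeneity and monotonicity, PS = (p₁ − p₀) / (1 − p₀).
PS = (0.511 − 0.17308) / (1 − 0.17308) = 0.33791 / 0.82692 ≈ 0.4086

PS ≈ 0.409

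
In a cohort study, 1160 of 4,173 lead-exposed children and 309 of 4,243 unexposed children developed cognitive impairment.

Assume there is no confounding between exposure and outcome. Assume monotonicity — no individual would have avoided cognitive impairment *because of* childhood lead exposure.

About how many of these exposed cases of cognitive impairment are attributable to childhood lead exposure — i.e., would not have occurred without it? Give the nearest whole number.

p₁ = P(outcome | exposed) = 1160/4173 = 0.27798
p₀ = P(outcome | unexposed) = 309/4243 = 0.072826
PN = (p₁ − p₀)/p₁ = (0.27798 − 0.072826) / 0.27798 ≈ 0.73802.
Attributable cases ≈ PN × (exposed cases) = 0.73802 × 1160 ≈ 856.10.

about 856 cases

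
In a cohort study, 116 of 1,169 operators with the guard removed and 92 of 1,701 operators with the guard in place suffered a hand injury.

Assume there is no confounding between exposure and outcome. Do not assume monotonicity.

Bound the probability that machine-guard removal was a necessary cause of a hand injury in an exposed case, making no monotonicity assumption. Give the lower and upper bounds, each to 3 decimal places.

p₁ = P(outcome | exposed) = 116/1169 = 0.09923
p₀ = P(outcome | unexposed) = 92/1701 = 0.054086
Under exogeneity alone the bounds on PN are max{0,(p₁−p₀)/p₁} ≤ PN ≤ min{1,(1−p₀)/p₁}.
  lower = (p₁ − p₀)/p₁ = 0.045144 / 0.09923 ≈ 0.4549
  upper = min{1, (1 − p₀)/p₁} = 0.94591 / 0.09923 ≈ 9.5325 → capped at 1

0.455 ≤ PN ≤ 1.000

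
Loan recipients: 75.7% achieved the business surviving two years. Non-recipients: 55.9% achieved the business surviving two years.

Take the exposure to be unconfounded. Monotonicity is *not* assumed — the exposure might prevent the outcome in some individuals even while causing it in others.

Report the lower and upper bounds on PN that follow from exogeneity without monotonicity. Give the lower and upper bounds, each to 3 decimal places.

p₁ = 0.757, p₀ = 0.559.
Under exogeneity alone the bounds on PN are max{0,(p₁−p₀)/p₁} ≤ PN ≤ min{1,(1−p₀)/p₁}.
  lower = (p₁ − p₀)/p₁ = 0.198 / 0.757 ≈ 0.2616
  upper = min{1, (1 − p₀)/p₁} = 0.441 / 0.757 ≈ 0.5826

0.262 ≤ PN ≤ 0.583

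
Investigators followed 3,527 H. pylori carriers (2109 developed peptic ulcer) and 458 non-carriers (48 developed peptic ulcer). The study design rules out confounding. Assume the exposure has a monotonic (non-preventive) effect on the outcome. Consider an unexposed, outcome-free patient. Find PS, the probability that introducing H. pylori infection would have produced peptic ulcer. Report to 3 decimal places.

PS ≈ 0.551

p₁ = P(outcome | exposed) = 2109/3527 = 0.59796
p₀ = P(outcome | unexposed) = 48/458 = 0.1048
Under exogeneity and monotonicity, PS = (p₁ − p₀) / (1 − p₀).
PS = (0.59796 − 0.1048) / (1 − 0.1048) = 0.49316 / 0.8952 ≈ 0.5509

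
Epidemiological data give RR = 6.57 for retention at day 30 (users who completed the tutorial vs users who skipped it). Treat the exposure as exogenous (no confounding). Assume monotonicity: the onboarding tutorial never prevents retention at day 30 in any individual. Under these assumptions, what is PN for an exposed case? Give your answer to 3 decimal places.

PN ≈ 0.848

Under exogeneity and monotonicity, PN = (RR − 1) / RR = 1 − 1/RR.
PN = (6.57 − 1) / 6.57 = 5.57 / 6.57 ≈ 0.8478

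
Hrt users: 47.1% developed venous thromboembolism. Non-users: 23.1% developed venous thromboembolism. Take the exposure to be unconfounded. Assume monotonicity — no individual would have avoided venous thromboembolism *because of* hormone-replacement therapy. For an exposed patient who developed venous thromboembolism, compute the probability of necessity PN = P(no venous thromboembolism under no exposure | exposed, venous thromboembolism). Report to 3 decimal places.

p₁ = 0.471, p₀ = 0.231.
Under exogeneity and monotonicity, PN = (p₁ − p₀) / p₁.
PN = (0.471 − 0.231) / 0.471 = 0.24 / 0.471 ≈ 0.5096

PN ≈ 0.510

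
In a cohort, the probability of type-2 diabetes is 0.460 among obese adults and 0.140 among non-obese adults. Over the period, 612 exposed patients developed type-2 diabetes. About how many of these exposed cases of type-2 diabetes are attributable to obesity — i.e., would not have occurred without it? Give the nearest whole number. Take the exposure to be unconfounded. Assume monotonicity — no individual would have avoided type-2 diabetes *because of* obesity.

about 426 cases

Let p₁ = 0.46, p₀ = 0.14.
PN = (p₁ − p₀)/p₁ = (0.46 − 0.14) / 0.46 ≈ 0.69565.
Attributable cases ≈ PN × (exposed cases) = 0.69565 × 612 ≈ 425.74.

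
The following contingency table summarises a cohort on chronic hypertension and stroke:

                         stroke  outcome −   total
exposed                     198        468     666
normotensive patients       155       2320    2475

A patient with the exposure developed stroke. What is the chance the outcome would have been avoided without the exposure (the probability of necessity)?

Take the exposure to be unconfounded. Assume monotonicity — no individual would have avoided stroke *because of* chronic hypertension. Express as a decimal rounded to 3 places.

p₁ = P(outcome | exposed) = 198/666 = 0.2973
p₀ = P(outcome | unexposed) = 155/2475 = 0.062626
Under exogeneity and monotonicity, PN = (p₁ − p₀)/p₁.
PN = (0.2973 − 0.062626) / 0.2973 ≈ 0.7893

PN ≈ 0.789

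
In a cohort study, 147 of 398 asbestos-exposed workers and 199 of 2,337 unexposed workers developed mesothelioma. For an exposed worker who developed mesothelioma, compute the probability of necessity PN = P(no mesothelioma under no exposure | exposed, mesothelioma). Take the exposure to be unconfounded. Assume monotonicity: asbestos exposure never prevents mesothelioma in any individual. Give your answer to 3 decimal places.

p₁ = P(outcome | exposed) = 147/398 = 0.36935
p₀ = P(outcome | unexposed) = 199/2337 = 0.085152
Under exogeneity and monotonicity, PN = (p₁ − p₀) / p₁.
PN = (0.36935 − 0.085152) / 0.36935 = 0.28419 / 0.36935 ≈ 0.7695

PN ≈ 0.769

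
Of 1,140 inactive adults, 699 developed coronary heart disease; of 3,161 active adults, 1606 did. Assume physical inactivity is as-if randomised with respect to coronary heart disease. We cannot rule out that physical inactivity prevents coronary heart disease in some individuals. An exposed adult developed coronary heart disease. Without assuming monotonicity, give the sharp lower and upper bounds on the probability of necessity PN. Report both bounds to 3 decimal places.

p₁ = P(outcome | exposed) = 699/1140 = 0.61316
p₀ = P(outcome | unexposed) = 1606/3161 = 0.50807
Under exogeneity alone the bounds on PN are max{0,(p₁−p₀)/p₁} ≤ PN ≤ min{1,(1−p₀)/p₁}.
  lower = (p₁ − p₀)/p₁ = 0.10509 / 0.61316 ≈ 0.1714
  upper = min{1, (1 − p₀)/p₁} = 0.49193 / 0.61316 ≈ 0.8023

0.171 ≤ PN ≤ 0.802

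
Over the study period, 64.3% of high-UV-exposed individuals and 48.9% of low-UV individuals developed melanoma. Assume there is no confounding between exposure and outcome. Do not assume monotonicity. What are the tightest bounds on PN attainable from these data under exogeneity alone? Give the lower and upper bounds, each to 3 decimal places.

p₁ = 0.643, p₀ = 0.489.
Under exogeneity alone the bounds on PN are max{0,(p₁−p₀)/p₁} ≤ PN ≤ min{1,(1−p₀)/p₁}.
  lower = (p₁ − p₀)/p₁ = 0.154 / 0.643 ≈ 0.2395
  upper = min{1, (1 − p₀)/p₁} = 0.511 / 0.643 ≈ 0.7947

0.240 ≤ PN ≤ 0.795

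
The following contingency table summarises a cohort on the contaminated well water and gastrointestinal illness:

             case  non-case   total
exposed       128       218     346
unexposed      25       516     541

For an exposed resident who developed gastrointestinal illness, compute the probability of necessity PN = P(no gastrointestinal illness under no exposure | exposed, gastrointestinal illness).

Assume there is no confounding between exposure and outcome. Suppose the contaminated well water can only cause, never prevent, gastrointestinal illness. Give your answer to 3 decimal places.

PN ≈ 0.875

p₁ = P(outcome | exposed) = 128/346 = 0.36994
p₀ = P(outcome | unexposed) = 25/541 = 0.046211
Under exogeneity and monotonicity, PN = (p₁ − p₀)/p₁.
PN = (0.36994 − 0.046211) / 0.36994 ≈ 0.8751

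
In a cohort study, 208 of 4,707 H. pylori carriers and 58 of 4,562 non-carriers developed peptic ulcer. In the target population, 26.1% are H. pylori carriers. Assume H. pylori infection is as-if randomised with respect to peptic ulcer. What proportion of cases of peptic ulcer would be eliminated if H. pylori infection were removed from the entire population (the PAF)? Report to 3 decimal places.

p₁ = P(outcome | exposed) = 208/4707 = 0.04419
p₀ = P(outcome | unexposed) = 58/4562 = 0.012714
Overall risk P(Y=1) = π·p₁ + (1−π)·p₀ = 0.261×0.04419 + 0.739×0.012714 = 0.020929.
Under exogeneity, PAF = [P(Y=1) − p₀] / P(Y=1).
PAF = (0.020929 − 0.012714) / 0.020929 ≈ 0.3925

PAF ≈ 0.393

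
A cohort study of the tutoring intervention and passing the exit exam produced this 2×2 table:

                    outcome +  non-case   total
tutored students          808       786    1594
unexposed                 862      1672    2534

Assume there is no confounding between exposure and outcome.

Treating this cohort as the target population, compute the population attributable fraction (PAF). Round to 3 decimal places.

PAF ≈ 0.159

p₁ = P(outcome | exposed) = 808/1594 = 0.5069
p₀ = P(outcome | unexposed) = 862/2534 = 0.34017
Exposure prevalence π = 1594/4128 = 0.38614; overall risk P(Y=1) = 0.40455.
Under exogeneity, PAF = [P(Y=1) − p₀]/P(Y=1).
PAF = (0.40455 − 0.34017) / 0.40455 ≈ 0.1591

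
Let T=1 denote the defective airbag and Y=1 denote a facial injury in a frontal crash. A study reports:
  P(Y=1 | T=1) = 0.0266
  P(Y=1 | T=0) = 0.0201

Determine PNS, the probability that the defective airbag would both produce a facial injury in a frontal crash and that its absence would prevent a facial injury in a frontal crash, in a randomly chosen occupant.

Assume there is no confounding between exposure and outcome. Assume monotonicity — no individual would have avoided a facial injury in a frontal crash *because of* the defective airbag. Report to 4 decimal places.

Let p₁ = 0.0266, p₀ = 0.0201.
Under exogeneity and monotonicity, PNS = p₁ − p₀.
PNS = 0.0266 − 0.0201 = 0.0065

PNS ≈ 0.0065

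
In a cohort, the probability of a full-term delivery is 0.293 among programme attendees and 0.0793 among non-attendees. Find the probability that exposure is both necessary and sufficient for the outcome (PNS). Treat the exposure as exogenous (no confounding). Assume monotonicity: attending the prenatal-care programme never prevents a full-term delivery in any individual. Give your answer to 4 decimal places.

Let p₁ = 0.293, p₀ = 0.0793.
Under exogeneity and monotonicity, PNS = p₁ − p₀.
PNS = 0.293 − 0.0793 = 0.2137

PNS ≈ 0.2137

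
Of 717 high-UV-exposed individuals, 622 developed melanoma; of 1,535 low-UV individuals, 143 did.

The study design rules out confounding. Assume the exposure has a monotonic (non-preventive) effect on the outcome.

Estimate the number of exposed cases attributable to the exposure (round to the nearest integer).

about 555 cases

p₁ = P(outcome | exposed) = 622/717 = 0.8675
p₀ = P(outcome | unexposed) = 143/1535 = 0.09316
PN = (p₁ − p₀)/p₁ = (0.8675 − 0.09316) / 0.8675 ≈ 0.89261.
Attributable cases ≈ PN × (exposed cases) = 0.89261 × 622 ≈ 555.20.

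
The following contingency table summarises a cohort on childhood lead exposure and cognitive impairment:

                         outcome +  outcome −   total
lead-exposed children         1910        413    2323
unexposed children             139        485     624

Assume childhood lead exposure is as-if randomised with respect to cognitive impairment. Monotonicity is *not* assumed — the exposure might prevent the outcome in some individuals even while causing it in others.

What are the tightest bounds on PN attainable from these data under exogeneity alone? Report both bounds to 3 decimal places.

p₁ = P(outcome | exposed) = 1910/2323 = 0.82221
p₀ = P(outcome | unexposed) = 139/624 = 0.22276
Under exogeneity alone the bounds on PN are max{0,(p₁−p₀)/p₁} ≤ PN ≤ min{1,(1−p₀)/p₁}.
  lower = (p₁ − p₀)/p₁ = 0.59946 / 0.82221 ≈ 0.7291
  upper = min{1, (1 − p₀)/p₁} = 0.77724 / 0.82221 ≈ 0.9453

0.729 ≤ PN ≤ 0.945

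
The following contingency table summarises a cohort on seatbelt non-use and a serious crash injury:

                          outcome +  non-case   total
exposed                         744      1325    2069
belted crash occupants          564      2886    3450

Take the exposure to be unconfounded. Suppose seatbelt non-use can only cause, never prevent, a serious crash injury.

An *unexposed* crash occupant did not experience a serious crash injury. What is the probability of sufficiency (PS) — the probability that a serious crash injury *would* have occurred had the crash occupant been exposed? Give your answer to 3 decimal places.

p₁ = P(outcome | exposed) = 744/2069 = 0.35959
p₀ = P(outcome | unexposed) = 564/3450 = 0.16348
Under exogeneity and monotonicity, PS = (p₁ − p₀) / (1 − p₀).
PS = (0.35959 − 0.16348) / (1 − 0.16348) = 0.19612 / 0.83652 ≈ 0.2344

PS ≈ 0.234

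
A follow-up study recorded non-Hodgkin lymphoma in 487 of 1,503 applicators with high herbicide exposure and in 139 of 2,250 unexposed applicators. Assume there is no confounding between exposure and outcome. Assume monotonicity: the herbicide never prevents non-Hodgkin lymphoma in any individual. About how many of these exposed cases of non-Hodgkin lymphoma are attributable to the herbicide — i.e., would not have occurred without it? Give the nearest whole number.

about 394 cases

p₁ = P(outcome | exposed) = 487/1503 = 0.32402
p₀ = P(outcome | unexposed) = 139/2250 = 0.061778
PN = (p₁ − p₀)/p₁ = (0.32402 − 0.061778) / 0.32402 ≈ 0.80934.
Attributable cases ≈ PN × (exposed cases) = 0.80934 × 487 ≈ 394.15.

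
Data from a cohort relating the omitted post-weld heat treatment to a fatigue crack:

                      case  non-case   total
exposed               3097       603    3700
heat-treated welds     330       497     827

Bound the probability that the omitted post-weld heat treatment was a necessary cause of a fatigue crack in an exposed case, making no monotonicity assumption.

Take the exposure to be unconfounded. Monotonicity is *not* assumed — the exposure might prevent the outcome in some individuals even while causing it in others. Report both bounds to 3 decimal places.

0.523 ≤ PN ≤ 0.718

p₁ = P(outcome | exposed) = 3097/3700 = 0.83703
p₀ = P(outcome | unexposed) = 330/827 = 0.39903
Under exogeneity alone the bounds on PN are max{0,(p₁−p₀)/p₁} ≤ PN ≤ min{1,(1−p₀)/p₁}.
  lower = (p₁ − p₀)/p₁ = 0.43799 / 0.83703 ≈ 0.5233
  upper = min{1, (1 − p₀)/p₁} = 0.60097 / 0.83703 ≈ 0.7180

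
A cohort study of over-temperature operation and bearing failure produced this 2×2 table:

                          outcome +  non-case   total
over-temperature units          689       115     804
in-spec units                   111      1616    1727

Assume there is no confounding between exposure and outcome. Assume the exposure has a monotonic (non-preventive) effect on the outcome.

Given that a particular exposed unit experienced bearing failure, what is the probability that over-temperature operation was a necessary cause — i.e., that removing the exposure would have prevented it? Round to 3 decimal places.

p₁ = P(outcome | exposed) = 689/804 = 0.85697
p₀ = P(outcome | unexposed) = 111/1727 = 0.064273
Under exogeneity and monotonicity, PN = (p₁ − p₀)/p₁.
PN = (0.85697 − 0.064273) / 0.85697 ≈ 0.9250

PN ≈ 0.925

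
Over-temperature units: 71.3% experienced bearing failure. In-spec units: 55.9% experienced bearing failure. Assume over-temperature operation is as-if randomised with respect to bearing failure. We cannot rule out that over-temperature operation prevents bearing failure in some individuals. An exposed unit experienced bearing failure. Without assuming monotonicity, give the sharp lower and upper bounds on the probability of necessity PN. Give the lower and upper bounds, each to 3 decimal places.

0.216 ≤ PN ≤ 0.619

p₁ = 0.713, p₀ = 0.559.
Under exogeneity alone the bounds on PN are max{0,(p₁−p₀)/p₁} ≤ PN ≤ min{1,(1−p₀)/p₁}.
  lower = (p₁ − p₀)/p₁ = 0.154 / 0.713 ≈ 0.2160
  upper = min{1, (1 − p₀)/p₁} = 0.441 / 0.713 ≈ 0.6185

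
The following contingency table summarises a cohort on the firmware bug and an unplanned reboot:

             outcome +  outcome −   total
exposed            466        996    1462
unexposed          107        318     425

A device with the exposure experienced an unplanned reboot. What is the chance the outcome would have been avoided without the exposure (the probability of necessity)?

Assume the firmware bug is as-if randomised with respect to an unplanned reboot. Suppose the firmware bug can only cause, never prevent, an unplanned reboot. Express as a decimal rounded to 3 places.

PN ≈ 0.210

p₁ = P(outcome | exposed) = 466/1462 = 0.31874
p₀ = P(outcome | unexposed) = 107/425 = 0.25176
Under exogeneity and monotonicity, PN = (p₁ − p₀)/p₁.
PN = (0.31874 − 0.25176) / 0.31874 ≈ 0.2101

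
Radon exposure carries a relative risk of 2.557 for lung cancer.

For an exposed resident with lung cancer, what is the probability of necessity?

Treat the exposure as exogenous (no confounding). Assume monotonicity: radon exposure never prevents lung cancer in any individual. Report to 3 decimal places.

PN ≈ 0.609

Under exogeneity and monotonicity, PN = (RR − 1) / RR = 1 − 1/RR.
PN = (2.557 − 1) / 2.557 = 1.557 / 2.557 ≈ 0.6089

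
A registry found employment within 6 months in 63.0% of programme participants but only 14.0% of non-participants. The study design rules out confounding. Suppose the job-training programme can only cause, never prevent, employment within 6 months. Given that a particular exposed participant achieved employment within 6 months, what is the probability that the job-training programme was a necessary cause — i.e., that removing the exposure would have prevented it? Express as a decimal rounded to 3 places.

p₁ = 0.63, p₀ = 0.14.
Under exogeneity and monotonicity, PN = (p₁ − p₀) / p₁.
PN = (0.63 − 0.14) / 0.63 = 0.49 / 0.63 ≈ 0.7778

PN ≈ 0.778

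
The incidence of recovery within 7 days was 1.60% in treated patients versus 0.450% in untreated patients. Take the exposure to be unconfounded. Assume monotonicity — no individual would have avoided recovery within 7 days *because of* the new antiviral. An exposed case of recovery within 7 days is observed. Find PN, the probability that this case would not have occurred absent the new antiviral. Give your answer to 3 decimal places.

p₁ = 0.016, p₀ = 0.0045.
Under exogeneity and monotonicity, PN = (p₁ − p₀) / p₁.
PN = (0.016 − 0.0045) / 0.016 = 0.0115 / 0.016 ≈ 0.7188

PN ≈ 0.719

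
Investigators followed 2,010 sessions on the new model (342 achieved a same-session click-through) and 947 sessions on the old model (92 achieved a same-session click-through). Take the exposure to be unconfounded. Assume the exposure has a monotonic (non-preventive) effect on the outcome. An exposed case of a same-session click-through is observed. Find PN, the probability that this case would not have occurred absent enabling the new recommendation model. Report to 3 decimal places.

p₁ = P(outcome | exposed) = 342/2010 = 0.17015
p₀ = P(outcome | unexposed) = 92/947 = 0.097149
Under exogeneity and monotonicity, PN = (p₁ − p₀) / p₁.
PN = (0.17015 − 0.097149) / 0.17015 = 0.073 / 0.17015 ≈ 0.4290

PN ≈ 0.429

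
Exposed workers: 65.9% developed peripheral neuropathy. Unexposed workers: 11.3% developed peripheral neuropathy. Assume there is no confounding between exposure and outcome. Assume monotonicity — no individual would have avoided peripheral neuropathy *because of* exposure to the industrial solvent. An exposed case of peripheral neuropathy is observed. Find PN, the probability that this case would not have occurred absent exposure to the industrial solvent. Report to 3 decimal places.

p₁ = 0.659, p₀ = 0.113.
Under exogeneity and monotonicity, PN = (p₁ − p₀) / p₁.
PN = (0.659 − 0.113) / 0.659 = 0.546 / 0.659 ≈ 0.8285

PN ≈ 0.829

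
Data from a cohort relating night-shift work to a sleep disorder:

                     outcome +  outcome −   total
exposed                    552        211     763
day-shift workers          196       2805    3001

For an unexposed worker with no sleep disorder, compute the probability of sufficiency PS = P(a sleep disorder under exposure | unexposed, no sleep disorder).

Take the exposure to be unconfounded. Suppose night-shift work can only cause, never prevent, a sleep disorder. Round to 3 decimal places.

p₁ = P(outcome | exposed) = 552/763 = 0.72346
p₀ = P(outcome | unexposed) = 196/3001 = 0.065312
Under exogeneity and monotonicity, PS = (p₁ − p₀) / (1 − p₀).
PS = (0.72346 − 0.065312) / (1 − 0.065312) = 0.65815 / 0.93469 ≈ 0.7041

PS ≈ 0.704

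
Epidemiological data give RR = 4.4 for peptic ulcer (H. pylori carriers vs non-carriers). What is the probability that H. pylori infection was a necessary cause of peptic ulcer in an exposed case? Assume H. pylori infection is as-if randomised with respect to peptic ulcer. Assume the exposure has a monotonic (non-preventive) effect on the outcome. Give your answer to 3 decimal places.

Under exogeneity and monotonicity, PN = (RR − 1) / RR = 1 − 1/RR.
PN = (4.4 − 1) / 4.4 = 3.4 / 4.4 ≈ 0.7727

PN ≈ 0.773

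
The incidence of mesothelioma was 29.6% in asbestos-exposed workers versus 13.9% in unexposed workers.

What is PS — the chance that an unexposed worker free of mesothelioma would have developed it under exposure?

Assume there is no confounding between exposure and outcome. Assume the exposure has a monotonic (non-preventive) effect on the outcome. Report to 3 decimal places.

p₁ = 0.296, p₀ = 0.139.
Under exogeneity and monotonicity, PS = (p₁ − p₀) / (1 − p₀).
PS = (0.296 − 0.139) / (1 − 0.139) = 0.157 / 0.861 ≈ 0.1823

PS ≈ 0.182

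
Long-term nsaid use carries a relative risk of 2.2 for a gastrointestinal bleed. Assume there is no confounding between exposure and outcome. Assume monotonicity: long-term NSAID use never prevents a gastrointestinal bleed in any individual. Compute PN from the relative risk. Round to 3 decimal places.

Under exogeneity and monotonicity, PN = (RR − 1) / RR = 1 − 1/RR.
PN = (2.2 − 1) / 2.2 = 1.2 / 2.2 ≈ 0.5455

PN ≈ 0.545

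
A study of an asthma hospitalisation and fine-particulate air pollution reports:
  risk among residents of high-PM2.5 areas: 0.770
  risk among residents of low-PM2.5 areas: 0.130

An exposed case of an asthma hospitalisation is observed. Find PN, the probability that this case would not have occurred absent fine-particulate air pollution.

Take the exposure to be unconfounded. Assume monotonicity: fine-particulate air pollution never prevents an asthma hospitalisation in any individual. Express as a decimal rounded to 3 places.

Let p₁ = 0.77, p₀ = 0.13.
Under exogeneity and monotonicity, PN = (p₁ − p₀) / p₁.
PN = (0.77 − 0.13) / 0.77 = 0.64 / 0.77 ≈ 0.8312

PN ≈ 0.831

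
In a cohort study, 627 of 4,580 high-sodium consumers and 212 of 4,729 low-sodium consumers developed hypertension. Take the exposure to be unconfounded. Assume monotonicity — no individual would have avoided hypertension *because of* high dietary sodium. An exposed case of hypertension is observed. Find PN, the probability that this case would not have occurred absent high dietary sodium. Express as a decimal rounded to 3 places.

PN ≈ 0.673

p₁ = P(outcome | exposed) = 627/4580 = 0.1369
p₀ = P(outcome | unexposed) = 212/4729 = 0.04483
Under exogeneity and monotonicity, PN = (p₁ − p₀) / p₁.
PN = (0.1369 − 0.04483) / 0.1369 = 0.09207 / 0.1369 ≈ 0.6725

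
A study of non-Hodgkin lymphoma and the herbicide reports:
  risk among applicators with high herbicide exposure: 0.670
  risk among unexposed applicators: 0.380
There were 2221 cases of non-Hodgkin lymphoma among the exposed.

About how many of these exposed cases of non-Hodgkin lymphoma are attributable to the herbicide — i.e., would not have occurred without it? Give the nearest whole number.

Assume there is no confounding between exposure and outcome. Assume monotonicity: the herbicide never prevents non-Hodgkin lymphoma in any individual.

Let p₁ = 0.67, p₀ = 0.38.
PN = (p₁ − p₀)/p₁ = (0.67 − 0.38) / 0.67 ≈ 0.43284.
Attributable cases ≈ PN × (exposed cases) = 0.43284 × 2221 ≈ 961.33.

about 961 cases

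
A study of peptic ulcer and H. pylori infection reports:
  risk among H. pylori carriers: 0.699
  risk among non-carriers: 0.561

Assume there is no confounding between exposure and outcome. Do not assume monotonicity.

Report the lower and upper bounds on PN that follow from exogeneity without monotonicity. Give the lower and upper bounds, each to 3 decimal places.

Let p₁ = 0.699, p₀ = 0.561.
Under exogeneity alone the bounds on PN are max{0,(p₁−p₀)/p₁} ≤ PN ≤ min{1,(1−p₀)/p₁}.
  lower = (p₁ − p₀)/p₁ = 0.138 / 0.699 ≈ 0.1974
  upper = min{1, (1 − p₀)/p₁} = 0.439 / 0.699 ≈ 0.6280

0.197 ≤ PN ≤ 0.628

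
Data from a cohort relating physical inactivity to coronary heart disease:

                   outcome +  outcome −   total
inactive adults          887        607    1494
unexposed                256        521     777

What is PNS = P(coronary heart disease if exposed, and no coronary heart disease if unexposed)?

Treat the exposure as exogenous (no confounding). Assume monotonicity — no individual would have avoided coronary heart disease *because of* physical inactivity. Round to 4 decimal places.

p₁ = P(outcome | exposed) = 887/1494 = 0.59371
p₀ = P(outcome | unexposed) = 256/777 = 0.32947
Under exogeneity and monotonicity, PNS = p₁ − p₀.
PNS = 0.59371 − 0.32947 = 0.26424

PNS ≈ 0.2642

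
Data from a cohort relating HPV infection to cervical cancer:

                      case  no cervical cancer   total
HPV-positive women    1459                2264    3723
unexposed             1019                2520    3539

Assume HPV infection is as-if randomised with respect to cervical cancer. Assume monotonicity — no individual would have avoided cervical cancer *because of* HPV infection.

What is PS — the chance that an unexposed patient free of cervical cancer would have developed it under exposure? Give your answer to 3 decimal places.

p₁ = P(outcome | exposed) = 1459/3723 = 0.39189
p₀ = P(outcome | unexposed) = 1019/3539 = 0.28793
Under exogeneity and monotonicity, PS = (p₁ − p₀) / (1 − p₀).
PS = (0.39189 − 0.28793) / (1 − 0.28793) = 0.10395 / 0.71207 ≈ 0.1460

PS ≈ 0.146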